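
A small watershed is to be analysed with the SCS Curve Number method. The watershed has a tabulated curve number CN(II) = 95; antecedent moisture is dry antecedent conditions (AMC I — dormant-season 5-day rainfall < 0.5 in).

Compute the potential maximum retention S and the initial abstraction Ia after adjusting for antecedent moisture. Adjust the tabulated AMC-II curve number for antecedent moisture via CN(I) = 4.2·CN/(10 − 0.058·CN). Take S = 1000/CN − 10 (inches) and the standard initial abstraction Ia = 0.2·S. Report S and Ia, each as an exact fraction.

Adjust CN=95 to AMC I: 4.2·95/(10 − 0.058·95) → 399 ÷ (449/100) = 39900/449 ≈ 88.864
Max retention: S = 1000/(39900/449) − 10 = 500/399 in (≈ 1.253 in)
Initial abstraction Ia = S/5 = (500/399)/5 = 100/399 ≈ 0.251 in

S = 500/399 in ≈ 1.253 in; Ia = 100/399 in ≈ 0.251 in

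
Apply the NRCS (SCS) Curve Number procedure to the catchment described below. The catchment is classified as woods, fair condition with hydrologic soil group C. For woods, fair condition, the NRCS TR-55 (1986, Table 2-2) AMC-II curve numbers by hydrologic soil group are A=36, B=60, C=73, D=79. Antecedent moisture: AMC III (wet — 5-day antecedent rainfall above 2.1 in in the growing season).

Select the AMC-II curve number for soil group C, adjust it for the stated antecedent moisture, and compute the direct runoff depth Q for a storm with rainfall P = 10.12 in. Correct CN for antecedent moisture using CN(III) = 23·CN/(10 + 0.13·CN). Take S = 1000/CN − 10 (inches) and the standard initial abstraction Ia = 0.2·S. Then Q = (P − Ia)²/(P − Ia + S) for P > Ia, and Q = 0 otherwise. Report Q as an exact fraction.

NRCS table: woods, fair condition, soil group C → CN(II) = 73
CN(III) from CN(II)=73: (23·73)/(10 + 0.13·73) = 167900/1949 ≈ 86.147
Retention S: 1000/CN − 10 with CN=86.147 → S = 2700/1679 ≈ 1.608 in
Ia = 0.2S: 0.2·1.608 = 0.322 in (exactly 540/1679)
P − Ia = 10.120 − 0.322 = 411287/41975 ≈ 9.798 in (> 0, runoff occurs)
Q: (411287/41975)² ÷ (478787/41975) = 169156996369/20097084325 in (≈ 8.417 in)

Q = 169156996369/20097084325 in ≈ 8.417 in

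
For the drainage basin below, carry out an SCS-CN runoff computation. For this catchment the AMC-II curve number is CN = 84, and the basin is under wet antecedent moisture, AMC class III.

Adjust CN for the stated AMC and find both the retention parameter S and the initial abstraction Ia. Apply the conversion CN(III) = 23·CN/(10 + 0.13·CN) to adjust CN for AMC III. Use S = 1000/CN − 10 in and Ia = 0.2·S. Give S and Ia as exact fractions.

S = 400/483 in ≈ 0.828 in; Ia = 80/483 in ≈ 0.166 in

Adjust CN=84 to AMC III: 23·84/(10 + 0.13·84) → 1932 ÷ (523/25) = 48300/523 ≈ 92.352
S = 1000/(48300/523) − 10 = 400/483 in ≈ 0.828 in
Ia = 0.2S: 0.2·0.828 = 0.166 in (exactly 80/483)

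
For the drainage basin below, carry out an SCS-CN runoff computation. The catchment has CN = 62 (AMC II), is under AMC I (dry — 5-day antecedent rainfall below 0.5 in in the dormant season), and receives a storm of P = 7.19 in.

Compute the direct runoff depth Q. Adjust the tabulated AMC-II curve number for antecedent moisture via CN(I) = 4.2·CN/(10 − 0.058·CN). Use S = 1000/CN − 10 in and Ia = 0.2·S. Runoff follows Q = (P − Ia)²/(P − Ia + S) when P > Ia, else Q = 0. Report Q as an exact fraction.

Q = 77322368761/79947291900 in ≈ 0.967 in

Adjust CN=62 to AMC I: 4.2·62/(10 − 0.058·62) → (1302/5) ÷ (1601/250) = 65100/1601 ≈ 40.662
S = 1000/(65100/1601) − 10 = 9500/651 in ≈ 14.593 in
Ia = 0.2S: 0.2·14.593 = 2.919 in (exactly 1900/651)
P − Ia = 7.190 − 2.919 = 278069/65100 ≈ 4.271 in (> 0, runoff occurs)
Q: (278069/65100)² ÷ (1228069/65100) = 77322368761/79947291900 in (≈ 0.967 in)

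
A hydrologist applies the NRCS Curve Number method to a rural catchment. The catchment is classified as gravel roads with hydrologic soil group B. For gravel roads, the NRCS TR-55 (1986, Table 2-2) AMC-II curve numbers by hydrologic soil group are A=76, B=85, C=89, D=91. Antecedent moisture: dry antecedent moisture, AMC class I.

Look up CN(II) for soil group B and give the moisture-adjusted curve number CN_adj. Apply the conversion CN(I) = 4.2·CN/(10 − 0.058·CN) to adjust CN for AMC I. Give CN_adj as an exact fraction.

CN_adj = 11900/169 ≈ 70.414

NRCS table: gravel roads, soil group B → CN(II) = 85
Adjust CN=85 to AMC I: 4.2·85/(10 − 0.058·85) → 357 ÷ (507/100) = 11900/169 ≈ 70.414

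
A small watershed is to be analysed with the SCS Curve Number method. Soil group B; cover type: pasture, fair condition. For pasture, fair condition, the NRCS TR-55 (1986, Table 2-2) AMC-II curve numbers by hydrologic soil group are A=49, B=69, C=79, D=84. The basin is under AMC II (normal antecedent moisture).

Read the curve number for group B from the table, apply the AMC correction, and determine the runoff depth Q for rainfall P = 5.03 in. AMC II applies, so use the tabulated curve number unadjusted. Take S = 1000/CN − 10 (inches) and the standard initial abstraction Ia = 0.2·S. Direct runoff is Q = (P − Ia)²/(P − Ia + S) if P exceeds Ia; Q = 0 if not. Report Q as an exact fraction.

NRCS table: pasture, fair condition, soil group B → CN(II) = 69
CN(II) = 69; AMC II needs no correction.
S = 1000/69 − 10 = 310/69 in ≈ 4.493 in
Ia = 0.2·(310/69) = 62/69 in ≈ 0.899 in
P − Ia = 5.030 − 0.899 = 28507/6900 ≈ 4.131 in (> 0, runoff occurs)
Q = (28507/6900)²/((28507/6900) + 310/69) = (812649049/47610000)/(59507/6900) = 812649049/410598300 in ≈ 1.979 in

Q = 812649049/410598300 in ≈ 1.979 in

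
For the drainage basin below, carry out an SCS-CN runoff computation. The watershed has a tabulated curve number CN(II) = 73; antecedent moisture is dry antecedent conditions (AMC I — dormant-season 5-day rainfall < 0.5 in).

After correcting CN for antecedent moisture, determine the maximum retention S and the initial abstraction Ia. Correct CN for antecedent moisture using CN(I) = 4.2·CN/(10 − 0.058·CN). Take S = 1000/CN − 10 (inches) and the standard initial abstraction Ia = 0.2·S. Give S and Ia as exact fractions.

S = 4500/511 in ≈ 8.806 in; Ia = 900/511 in ≈ 1.761 in

Dry (AMC I): CN(I) = 4.2·73/(10 − 0.058·73) = (1533/5)/(2883/500) = 51100/961 ≈ 53.174
S = 1000/(51100/961) − 10 = 4500/511 in ≈ 8.806 in
Ia = 0.2S: 0.2·8.806 = 1.761 in (exactly 900/511)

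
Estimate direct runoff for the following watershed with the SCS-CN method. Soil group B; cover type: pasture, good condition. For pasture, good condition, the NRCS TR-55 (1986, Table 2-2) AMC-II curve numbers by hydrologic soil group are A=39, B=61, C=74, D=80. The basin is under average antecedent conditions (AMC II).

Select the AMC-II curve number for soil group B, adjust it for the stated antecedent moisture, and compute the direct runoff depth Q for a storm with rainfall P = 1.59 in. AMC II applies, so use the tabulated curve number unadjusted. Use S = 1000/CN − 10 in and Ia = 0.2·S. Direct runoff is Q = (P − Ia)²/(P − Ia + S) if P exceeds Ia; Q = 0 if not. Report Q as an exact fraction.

NRCS table: pasture, good condition, soil group B → CN(II) = 61
CN(II) = 61; AMC II needs no correction.
S = 1000/61 − 10 = 390/61 in ≈ 6.393 in
Ia = 0.2S: 0.2·6.393 = 1.279 in (exactly 78/61)
P − Ia = 1.590 − 1.279 = 1899/6100 ≈ 0.311 in (> 0, runoff occurs)
Q = (1899/6100)²/((1899/6100) + 390/61) = (3606201/37210000)/(40899/6100) = 1202067/83161300 in ≈ 0.014 in

Q = 1202067/83161300 in ≈ 0.014 in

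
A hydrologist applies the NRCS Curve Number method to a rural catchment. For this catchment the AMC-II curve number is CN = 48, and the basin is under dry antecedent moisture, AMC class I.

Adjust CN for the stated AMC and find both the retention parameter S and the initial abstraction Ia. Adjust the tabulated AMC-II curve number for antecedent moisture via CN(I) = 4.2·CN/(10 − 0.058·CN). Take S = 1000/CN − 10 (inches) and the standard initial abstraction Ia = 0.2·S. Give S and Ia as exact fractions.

Adjust CN=48 to AMC I: 4.2·48/(10 − 0.058·48) → (1008/5) ÷ (902/125) = 12600/451 ≈ 27.938
S = 1000/(12600/451) − 10 = 1625/63 in ≈ 25.794 in
Ia = 0.2S: 0.2·25.794 = 5.159 in (exactly 325/63)

S = 1625/63 in ≈ 25.794 in; Ia = 325/63 in ≈ 5.159 in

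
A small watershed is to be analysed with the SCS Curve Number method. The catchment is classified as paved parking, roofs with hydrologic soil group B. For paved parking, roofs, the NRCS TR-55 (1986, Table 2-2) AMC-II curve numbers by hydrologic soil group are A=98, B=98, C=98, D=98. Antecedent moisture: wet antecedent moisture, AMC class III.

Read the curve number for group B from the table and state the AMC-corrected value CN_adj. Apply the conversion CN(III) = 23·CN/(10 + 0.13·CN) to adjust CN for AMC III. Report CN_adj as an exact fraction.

CN_adj = 112700/1137 ≈ 99.120

NRCS table: paved parking, roofs, soil group B → CN(II) = 98
Wet (AMC III): CN(III) = 23·98/(10 + 0.13·98) = 2254/(1137/50) = 112700/1137 ≈ 99.120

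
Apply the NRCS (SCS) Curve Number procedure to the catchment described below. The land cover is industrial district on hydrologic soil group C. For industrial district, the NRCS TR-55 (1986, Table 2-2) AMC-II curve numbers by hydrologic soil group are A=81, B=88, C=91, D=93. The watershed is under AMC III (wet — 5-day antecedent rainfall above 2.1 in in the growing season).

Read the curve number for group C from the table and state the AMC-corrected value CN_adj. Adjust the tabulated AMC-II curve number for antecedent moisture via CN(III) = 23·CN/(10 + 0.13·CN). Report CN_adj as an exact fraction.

NRCS table: industrial district, soil group C → CN(II) = 91
Wet (AMC III): CN(III) = 23·91/(10 + 0.13·91) = 2093/(2183/100) = 209300/2183 ≈ 95.877

CN_adj = 209300/2183 ≈ 95.877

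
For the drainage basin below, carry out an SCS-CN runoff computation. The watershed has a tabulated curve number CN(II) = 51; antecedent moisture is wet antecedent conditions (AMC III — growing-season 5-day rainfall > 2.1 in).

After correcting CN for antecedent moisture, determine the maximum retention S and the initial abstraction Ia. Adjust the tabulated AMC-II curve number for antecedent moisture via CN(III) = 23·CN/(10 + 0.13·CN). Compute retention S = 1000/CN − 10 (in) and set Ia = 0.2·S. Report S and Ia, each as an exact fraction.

S = 4900/1173 in ≈ 4.177 in; Ia = 980/1173 in ≈ 0.835 in

Wet (AMC III): CN(III) = 23·51/(10 + 0.13·51) = 1173/(1663/100) = 117300/1663 ≈ 70.535
Retention S: 1000/CN − 10 with CN=70.535 → S = 4900/1173 ≈ 4.177 in
Ia = 0.2S: 0.2·4.177 = 0.835 in (exactly 980/1173)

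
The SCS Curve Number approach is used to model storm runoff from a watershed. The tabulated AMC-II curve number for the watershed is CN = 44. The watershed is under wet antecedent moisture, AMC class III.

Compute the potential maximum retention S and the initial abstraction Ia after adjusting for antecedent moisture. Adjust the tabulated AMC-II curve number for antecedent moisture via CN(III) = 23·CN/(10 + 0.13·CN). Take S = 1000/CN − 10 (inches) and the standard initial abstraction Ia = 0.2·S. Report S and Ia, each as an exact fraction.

S = 1400/253 in ≈ 5.534 in; Ia = 280/253 in ≈ 1.107 in

Adjust CN=44 to AMC III: 23·44/(10 + 0.13·44) → 1012 ÷ (393/25) = 25300/393 ≈ 64.377
Max retention: S = 1000/(25300/393) − 10 = 1400/253 in (≈ 5.534 in)
Ia = 0.2S: 0.2·5.534 = 1.107 in (exactly 280/253)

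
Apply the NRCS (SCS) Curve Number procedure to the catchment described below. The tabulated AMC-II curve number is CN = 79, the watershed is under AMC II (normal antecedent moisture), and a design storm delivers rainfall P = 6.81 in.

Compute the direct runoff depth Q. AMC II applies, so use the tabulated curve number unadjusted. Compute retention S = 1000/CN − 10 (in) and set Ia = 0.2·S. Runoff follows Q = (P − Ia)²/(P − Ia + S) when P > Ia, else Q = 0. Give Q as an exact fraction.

Q = 820020267/185910700 in ≈ 4.411 in

CN(II) = 79; AMC II needs no correction.
Retention S: 1000/CN − 10 with CN=79.000 → S = 210/79 ≈ 2.658 in
Initial abstraction Ia = S/5 = (210/79)/5 = 42/79 ≈ 0.532 in
Since P=6.810 > Ia=0.532: effective rainfall P−Ia = 49599/7900 in
Runoff Q = (P−Ia)²/(P−Ia+S) = (6.278)²/(6.278+2.658) = 820020267/185910700 ≈ 4.411 in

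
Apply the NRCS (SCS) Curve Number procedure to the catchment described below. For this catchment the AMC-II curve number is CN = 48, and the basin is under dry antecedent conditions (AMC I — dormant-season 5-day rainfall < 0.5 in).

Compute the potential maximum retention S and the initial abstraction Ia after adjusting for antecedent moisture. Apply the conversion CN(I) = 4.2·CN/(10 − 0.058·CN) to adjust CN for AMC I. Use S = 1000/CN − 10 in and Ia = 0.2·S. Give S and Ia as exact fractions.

S = 1625/63 in ≈ 25.794 in; Ia = 325/63 in ≈ 5.159 in

CN(I) from CN(II)=48: (4.2·48)/(10 − 0.058·48) = 12600/451 ≈ 27.938
S = 1000/(12600/451) − 10 = 1625/63 in ≈ 25.794 in
Initial abstraction Ia = S/5 = (1625/63)/5 = 325/63 ≈ 5.159 in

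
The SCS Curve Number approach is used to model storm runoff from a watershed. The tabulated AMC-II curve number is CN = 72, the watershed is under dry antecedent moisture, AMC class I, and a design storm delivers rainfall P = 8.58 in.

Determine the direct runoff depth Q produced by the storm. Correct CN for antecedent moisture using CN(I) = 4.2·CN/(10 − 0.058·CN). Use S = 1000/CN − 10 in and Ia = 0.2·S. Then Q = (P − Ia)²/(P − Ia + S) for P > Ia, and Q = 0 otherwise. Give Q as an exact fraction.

Q = 82500889/29137050 in ≈ 2.831 in

Adjust CN=72 to AMC I: 4.2·72/(10 − 0.058·72) → (1512/5) ÷ (728/125) = 675/13 ≈ 51.923
Max retention: S = 1000/(675/13) − 10 = 250/27 in (≈ 9.259 in)
Ia = 0.2S: 0.2·9.259 = 1.852 in (exactly 50/27)
Excess rainfall: 8.580 − 1.852 = 6.728 in; P > Ia so Q > 0
Runoff Q = (P−Ia)²/(P−Ia+S) = (6.728)²/(6.728+9.259) = 82500889/29137050 ≈ 2.831 in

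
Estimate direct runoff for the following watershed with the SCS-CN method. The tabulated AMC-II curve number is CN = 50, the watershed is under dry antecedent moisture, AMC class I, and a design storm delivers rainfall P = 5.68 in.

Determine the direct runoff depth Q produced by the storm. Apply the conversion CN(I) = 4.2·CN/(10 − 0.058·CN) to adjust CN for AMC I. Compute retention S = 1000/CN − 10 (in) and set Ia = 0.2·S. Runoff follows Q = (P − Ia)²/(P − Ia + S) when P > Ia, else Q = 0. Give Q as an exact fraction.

CN(I) from CN(II)=50: (4.2·50)/(10 − 0.058·50) = 2100/71 ≈ 29.577
Retention S: 1000/CN − 10 with CN=29.577 → S = 500/21 ≈ 23.810 in
Ia = 0.2S: 0.2·23.810 = 4.762 in (exactly 100/21)
Excess rainfall: 5.680 − 4.762 = 0.918 in; P > Ia so Q > 0
Runoff Q = (P−Ia)²/(P−Ia+S) = (0.918)²/(0.918+23.810) = 116162/3407775 ≈ 0.034 in

Q = 116162/3407775 in ≈ 0.034 in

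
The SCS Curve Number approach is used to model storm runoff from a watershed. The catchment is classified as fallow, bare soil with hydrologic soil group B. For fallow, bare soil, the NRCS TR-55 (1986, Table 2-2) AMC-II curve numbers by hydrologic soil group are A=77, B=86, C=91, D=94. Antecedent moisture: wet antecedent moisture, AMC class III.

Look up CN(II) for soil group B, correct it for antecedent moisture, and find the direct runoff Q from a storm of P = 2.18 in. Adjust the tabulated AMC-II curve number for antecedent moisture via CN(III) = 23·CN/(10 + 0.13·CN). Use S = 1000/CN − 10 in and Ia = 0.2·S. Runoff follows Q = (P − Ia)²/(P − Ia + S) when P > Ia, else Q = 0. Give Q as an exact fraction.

NRCS table: fallow, bare soil, soil group B → CN(II) = 86
Wet (AMC III): CN(III) = 23·86/(10 + 0.13·86) = 1978/(1059/50) = 98900/1059 ≈ 93.390
Retention S: 1000/CN − 10 with CN=93.390 → S = 700/989 ≈ 0.708 in
Ia = 0.2·(700/989) = 140/989 in ≈ 0.142 in
Excess rainfall: 2.180 − 0.142 = 2.038 in; P > Ia so Q > 0
Runoff Q = (P−Ia)²/(P−Ia+S) = (2.038)²/(2.038+0.708) = 10160841601/6715359450 ≈ 1.513 in

Q = 10160841601/6715359450 in ≈ 1.513 in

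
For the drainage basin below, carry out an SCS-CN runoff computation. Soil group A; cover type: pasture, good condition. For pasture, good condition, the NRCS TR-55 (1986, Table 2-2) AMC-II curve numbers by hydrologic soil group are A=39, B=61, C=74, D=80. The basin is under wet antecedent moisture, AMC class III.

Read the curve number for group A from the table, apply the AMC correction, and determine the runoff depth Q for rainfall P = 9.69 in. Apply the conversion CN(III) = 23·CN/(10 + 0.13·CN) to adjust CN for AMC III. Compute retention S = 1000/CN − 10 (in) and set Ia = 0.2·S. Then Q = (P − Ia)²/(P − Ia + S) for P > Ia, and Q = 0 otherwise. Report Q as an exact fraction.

NRCS table: pasture, good condition, soil group A → CN(II) = 39
Wet (AMC III): CN(III) = 23·39/(10 + 0.13·39) = 897/(1507/100) = 89700/1507 ≈ 59.522
Retention S: 1000/CN − 10 with CN=59.522 → S = 6100/897 ≈ 6.800 in
Ia = 0.2S: 0.2·6.800 = 1.360 in (exactly 1220/897)
P − Ia = 9.690 − 1.360 = 747193/89700 ≈ 8.330 in (> 0, runoff occurs)
Q: (747193/89700)² ÷ (1357193/89700) = 558297379249/121740212100 in (≈ 4.586 in)

Q = 558297379249/121740212100 in ≈ 4.586 in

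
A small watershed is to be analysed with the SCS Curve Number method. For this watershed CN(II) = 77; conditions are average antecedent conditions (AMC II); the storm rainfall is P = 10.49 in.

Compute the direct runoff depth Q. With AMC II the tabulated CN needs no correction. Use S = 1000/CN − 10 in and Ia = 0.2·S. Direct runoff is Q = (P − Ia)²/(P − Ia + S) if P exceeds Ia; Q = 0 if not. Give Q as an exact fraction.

CN(II) = 77; AMC II needs no correction.
S = 1000/77 − 10 = 230/77 in ≈ 2.987 in
Ia = 0.2S: 0.2·2.987 = 0.597 in (exactly 46/77)
Since P=10.490 > Ia=0.597: effective rainfall P−Ia = 76173/7700 in
Runoff Q = (P−Ia)²/(P−Ia+S) = (9.893)²/(9.893+2.987) = 5802325929/763632100 ≈ 7.598 in

Q = 5802325929/763632100 in ≈ 7.598 in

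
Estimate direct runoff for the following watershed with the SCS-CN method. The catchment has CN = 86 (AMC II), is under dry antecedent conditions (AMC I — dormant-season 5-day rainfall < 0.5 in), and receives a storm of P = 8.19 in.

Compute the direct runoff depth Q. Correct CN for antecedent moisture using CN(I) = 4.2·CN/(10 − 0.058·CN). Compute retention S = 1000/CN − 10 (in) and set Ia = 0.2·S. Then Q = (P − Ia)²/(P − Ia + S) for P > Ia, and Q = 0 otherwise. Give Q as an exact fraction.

Q = 9149113801/1878897900 in ≈ 4.869 in

Dry (AMC I): CN(I) = 4.2·86/(10 − 0.058·86) = (1806/5)/(1253/250) = 12900/179 ≈ 72.067
Max retention: S = 1000/(12900/179) − 10 = 500/129 in (≈ 3.876 in)
Initial abstraction Ia = S/5 = (500/129)/5 = 100/129 ≈ 0.775 in
Since P=8.190 > Ia=0.775: effective rainfall P−Ia = 95651/12900 in
Q = (95651/12900)²/((95651/12900) + 500/129) = (9149113801/166410000)/(145651/12900) = 9149113801/1878897900 in ≈ 4.869 in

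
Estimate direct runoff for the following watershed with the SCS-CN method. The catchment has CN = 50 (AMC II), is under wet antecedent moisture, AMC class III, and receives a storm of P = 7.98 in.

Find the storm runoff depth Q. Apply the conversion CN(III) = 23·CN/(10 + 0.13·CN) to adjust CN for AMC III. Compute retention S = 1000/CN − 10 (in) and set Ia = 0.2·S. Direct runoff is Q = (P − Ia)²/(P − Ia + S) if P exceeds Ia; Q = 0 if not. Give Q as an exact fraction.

Wet (AMC III): CN(III) = 23·50/(10 + 0.13·50) = 1150/(33/2) = 2300/33 ≈ 69.697
Retention S: 1000/CN − 10 with CN=69.697 → S = 100/23 ≈ 4.348 in
Initial abstraction Ia = S/5 = (100/23)/5 = 20/23 ≈ 0.870 in
P − Ia = 7.980 − 0.870 = 8177/1150 ≈ 7.110 in (> 0, runoff occurs)
Q: (8177/1150)² ÷ (13177/1150) = 66863329/15153550 in (≈ 4.412 in)

Q = 66863329/15153550 in ≈ 4.412 in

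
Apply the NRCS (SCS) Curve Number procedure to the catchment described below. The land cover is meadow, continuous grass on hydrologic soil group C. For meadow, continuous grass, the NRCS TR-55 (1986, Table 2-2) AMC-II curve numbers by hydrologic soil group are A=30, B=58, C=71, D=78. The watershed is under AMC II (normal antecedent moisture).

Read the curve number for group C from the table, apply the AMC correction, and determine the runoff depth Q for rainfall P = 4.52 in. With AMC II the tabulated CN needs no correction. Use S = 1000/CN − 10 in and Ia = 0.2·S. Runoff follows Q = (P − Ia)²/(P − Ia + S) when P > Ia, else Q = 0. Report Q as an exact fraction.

Q = 43204329/24535825 in ≈ 1.761 in

NRCS table: meadow, continuous grass, soil group C → CN(II) = 71
AMC II — tabulated CN = 71 applies directly.
Max retention: S = 1000/71 − 10 = 290/71 in (≈ 4.085 in)
Ia = 0.2S: 0.2·4.085 = 0.817 in (exactly 58/71)
Excess rainfall: 4.520 − 0.817 = 3.703 in; P > Ia so Q > 0
Runoff Q = (P−Ia)²/(P−Ia+S) = (3.703)²/(3.703+4.085) = 43204329/24535825 ≈ 1.761 in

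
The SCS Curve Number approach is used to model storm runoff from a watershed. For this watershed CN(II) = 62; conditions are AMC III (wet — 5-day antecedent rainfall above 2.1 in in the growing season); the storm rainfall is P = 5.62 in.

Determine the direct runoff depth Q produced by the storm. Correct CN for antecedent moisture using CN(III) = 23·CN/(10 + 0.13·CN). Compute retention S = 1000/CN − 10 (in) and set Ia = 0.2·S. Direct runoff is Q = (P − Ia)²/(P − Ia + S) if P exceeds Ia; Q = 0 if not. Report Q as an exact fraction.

Adjust CN=62 to AMC III: 23·62/(10 + 0.13·62) → 1426 ÷ (903/50) = 71300/903 ≈ 78.959
Retention S: 1000/CN − 10 with CN=78.959 → S = 1900/713 ≈ 2.665 in
Initial abstraction Ia = S/5 = (1900/713)/5 = 380/713 ≈ 0.533 in
Since P=5.620 > Ia=0.533: effective rainfall P−Ia = 181353/35650 in
Q: (181353/35650)² ÷ (276353/35650) = 32888910609/9851984450 in (≈ 3.338 in)

Q = 32888910609/9851984450 in ≈ 3.338 in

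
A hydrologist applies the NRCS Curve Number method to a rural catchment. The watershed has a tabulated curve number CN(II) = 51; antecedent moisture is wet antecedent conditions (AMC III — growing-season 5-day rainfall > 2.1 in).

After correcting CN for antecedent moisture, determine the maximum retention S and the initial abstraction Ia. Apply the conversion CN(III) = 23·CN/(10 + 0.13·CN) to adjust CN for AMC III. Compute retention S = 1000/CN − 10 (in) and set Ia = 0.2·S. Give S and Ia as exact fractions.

Wet (AMC III): CN(III) = 23·51/(10 + 0.13·51) = 1173/(1663/100) = 117300/1663 ≈ 70.535
S = 1000/(117300/1663) − 10 = 4900/1173 in ≈ 4.177 in
Initial abstraction Ia = S/5 = (4900/1173)/5 = 980/1173 ≈ 0.835 in

S = 4900/1173 in ≈ 4.177 in; Ia = 980/1173 in ≈ 0.835 in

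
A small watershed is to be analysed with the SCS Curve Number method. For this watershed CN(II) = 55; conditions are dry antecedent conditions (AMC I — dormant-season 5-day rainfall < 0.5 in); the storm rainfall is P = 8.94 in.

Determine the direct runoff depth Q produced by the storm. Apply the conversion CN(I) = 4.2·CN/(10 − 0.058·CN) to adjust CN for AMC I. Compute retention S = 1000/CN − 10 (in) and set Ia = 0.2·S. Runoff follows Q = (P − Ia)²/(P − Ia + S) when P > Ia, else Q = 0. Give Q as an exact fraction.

Q = 41899729/40390350 in ≈ 1.037 in

Adjust CN=55 to AMC I: 4.2·55/(10 − 0.058·55) → 231 ÷ (681/100) = 7700/227 ≈ 33.921
Retention S: 1000/CN − 10 with CN=33.921 → S = 1500/77 ≈ 19.481 in
Initial abstraction Ia = S/5 = (1500/77)/5 = 300/77 ≈ 3.896 in
Excess rainfall: 8.940 − 3.896 = 5.044 in; P > Ia so Q > 0
Runoff Q = (P−Ia)²/(P−Ia+S) = (5.044)²/(5.044+19.481) = 41899729/40390350 ≈ 1.037 in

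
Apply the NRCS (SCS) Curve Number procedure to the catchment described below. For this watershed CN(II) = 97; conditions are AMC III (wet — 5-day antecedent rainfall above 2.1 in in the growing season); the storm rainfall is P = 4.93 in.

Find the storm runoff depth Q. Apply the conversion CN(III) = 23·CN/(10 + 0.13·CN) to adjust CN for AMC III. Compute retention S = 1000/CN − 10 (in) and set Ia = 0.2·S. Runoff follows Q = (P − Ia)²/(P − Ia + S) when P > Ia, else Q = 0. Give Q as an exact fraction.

Q = 1196580017689/250738297300 in ≈ 4.772 in

CN(III) from CN(II)=97: (23·97)/(10 + 0.13·97) = 223100/2261 ≈ 98.673
Retention S: 1000/CN − 10 with CN=98.673 → S = 300/2231 ≈ 0.134 in
Initial abstraction Ia = S/5 = (300/2231)/5 = 60/2231 ≈ 0.027 in
P − Ia = 4.930 − 0.027 = 1093883/223100 ≈ 4.903 in (> 0, runoff occurs)
Q = (1093883/223100)²/((1093883/223100) + 300/2231) = (1196580017689/49773610000)/(1123883/223100) = 1196580017689/250738297300 in ≈ 4.772 in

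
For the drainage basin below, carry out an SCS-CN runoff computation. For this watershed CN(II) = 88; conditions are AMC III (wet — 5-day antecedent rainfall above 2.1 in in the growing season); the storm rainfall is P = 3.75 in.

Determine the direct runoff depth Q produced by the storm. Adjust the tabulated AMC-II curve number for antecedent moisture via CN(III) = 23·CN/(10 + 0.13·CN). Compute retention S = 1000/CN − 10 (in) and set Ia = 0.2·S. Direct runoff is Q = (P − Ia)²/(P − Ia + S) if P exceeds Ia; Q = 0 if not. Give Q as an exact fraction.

Q = 60025/19228 in ≈ 3.122 in

CN(III) from CN(II)=88: (23·88)/(10 + 0.13·88) = 6325/67 ≈ 94.403
Max retention: S = 1000/(6325/67) − 10 = 150/253 in (≈ 0.593 in)
Initial abstraction Ia = S/5 = (150/253)/5 = 30/253 ≈ 0.119 in
Excess rainfall: 3.750 − 0.119 = 3.631 in; P > Ia so Q > 0
Runoff Q = (P−Ia)²/(P−Ia+S) = (3.631)²/(3.631+0.593) = 60025/19228 ≈ 3.122 in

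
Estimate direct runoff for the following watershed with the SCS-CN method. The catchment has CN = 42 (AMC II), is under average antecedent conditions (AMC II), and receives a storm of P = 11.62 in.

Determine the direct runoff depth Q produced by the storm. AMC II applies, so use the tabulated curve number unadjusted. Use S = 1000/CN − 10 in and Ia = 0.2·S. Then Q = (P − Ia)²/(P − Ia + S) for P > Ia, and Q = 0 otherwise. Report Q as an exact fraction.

Q = 86508601/24991050 in ≈ 3.462 in

AMC II — tabulated CN = 42 applies directly.
S = 1000/42 − 10 = 290/21 in ≈ 13.810 in
Ia = 0.2·(290/21) = 58/21 in ≈ 2.762 in
Since P=11.620 > Ia=2.762: effective rainfall P−Ia = 9301/1050 in
Q: (9301/1050)² ÷ (23801/1050) = 86508601/24991050 in (≈ 3.462 in)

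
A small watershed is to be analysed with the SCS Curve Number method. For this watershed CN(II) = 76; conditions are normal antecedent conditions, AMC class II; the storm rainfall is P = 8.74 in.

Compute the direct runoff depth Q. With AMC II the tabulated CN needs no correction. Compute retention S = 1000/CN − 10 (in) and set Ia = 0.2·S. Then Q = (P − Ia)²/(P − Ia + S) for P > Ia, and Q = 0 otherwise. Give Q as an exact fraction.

CN(II) = 76; AMC II needs no correction.
S = 1000/76 − 10 = 60/19 in ≈ 3.158 in
Ia = 0.2S: 0.2·3.158 = 0.632 in (exactly 12/19)
P − Ia = 8.740 − 0.632 = 7703/950 ≈ 8.108 in (> 0, runoff occurs)
Runoff Q = (P−Ia)²/(P−Ia+S) = (8.108)²/(8.108+3.158) = 59336209/10167850 ≈ 5.836 in

Q = 59336209/10167850 in ≈ 5.836 in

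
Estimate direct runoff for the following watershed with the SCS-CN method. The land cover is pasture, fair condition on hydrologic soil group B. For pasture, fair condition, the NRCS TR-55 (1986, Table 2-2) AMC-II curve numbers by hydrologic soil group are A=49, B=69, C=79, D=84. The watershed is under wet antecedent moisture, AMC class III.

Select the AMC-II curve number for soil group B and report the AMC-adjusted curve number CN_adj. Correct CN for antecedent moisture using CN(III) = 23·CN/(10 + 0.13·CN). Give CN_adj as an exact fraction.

NRCS table: pasture, fair condition, soil group B → CN(II) = 69
Adjust CN=69 to AMC III: 23·69/(10 + 0.13·69) → 1587 ÷ (1897/100) = 158700/1897 ≈ 83.658

CN_adj = 158700/1897 ≈ 83.658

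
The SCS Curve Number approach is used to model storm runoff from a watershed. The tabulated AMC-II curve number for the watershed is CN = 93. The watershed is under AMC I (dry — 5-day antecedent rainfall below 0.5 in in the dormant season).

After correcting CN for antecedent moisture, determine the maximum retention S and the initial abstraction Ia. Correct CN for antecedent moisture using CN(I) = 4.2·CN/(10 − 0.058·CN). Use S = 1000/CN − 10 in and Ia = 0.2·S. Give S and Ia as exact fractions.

S = 500/279 in ≈ 1.792 in; Ia = 100/279 in ≈ 0.358 in

CN(I) from CN(II)=93: (4.2·93)/(10 − 0.058·93) = 27900/329 ≈ 84.802
Max retention: S = 1000/(27900/329) − 10 = 500/279 in (≈ 1.792 in)
Ia = 0.2S: 0.2·1.792 = 0.358 in (exactly 100/279)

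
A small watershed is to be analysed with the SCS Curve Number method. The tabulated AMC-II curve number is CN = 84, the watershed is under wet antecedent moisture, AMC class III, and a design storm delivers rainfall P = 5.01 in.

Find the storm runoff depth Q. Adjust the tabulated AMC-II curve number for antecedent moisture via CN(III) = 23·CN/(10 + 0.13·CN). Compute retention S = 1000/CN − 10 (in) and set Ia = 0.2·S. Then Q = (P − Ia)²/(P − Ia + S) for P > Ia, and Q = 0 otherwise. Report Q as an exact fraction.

Wet (AMC III): CN(III) = 23·84/(10 + 0.13·84) = 1932/(523/25) = 48300/523 ≈ 92.352
Max retention: S = 1000/(48300/523) − 10 = 400/483 in (≈ 0.828 in)
Initial abstraction Ia = S/5 = (400/483)/5 = 80/483 ≈ 0.166 in
Since P=5.010 > Ia=0.166: effective rainfall P−Ia = 233983/48300 in
Runoff Q = (P−Ia)²/(P−Ia+S) = (4.844)²/(4.844+0.828) = 54748044289/13233378900 ≈ 4.137 in

Q = 54748044289/13233378900 in ≈ 4.137 in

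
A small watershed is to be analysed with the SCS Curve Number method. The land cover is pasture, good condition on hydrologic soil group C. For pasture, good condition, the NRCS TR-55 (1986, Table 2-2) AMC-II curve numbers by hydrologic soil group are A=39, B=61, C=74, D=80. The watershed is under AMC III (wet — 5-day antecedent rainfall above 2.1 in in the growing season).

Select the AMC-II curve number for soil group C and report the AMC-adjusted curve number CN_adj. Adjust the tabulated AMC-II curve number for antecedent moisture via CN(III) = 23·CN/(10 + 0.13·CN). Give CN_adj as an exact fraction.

CN_adj = 85100/981 ≈ 86.748

NRCS table: pasture, good condition, soil group C → CN(II) = 74
Adjust CN=74 to AMC III: 23·74/(10 + 0.13·74) → 1702 ÷ (981/50) = 85100/981 ≈ 86.748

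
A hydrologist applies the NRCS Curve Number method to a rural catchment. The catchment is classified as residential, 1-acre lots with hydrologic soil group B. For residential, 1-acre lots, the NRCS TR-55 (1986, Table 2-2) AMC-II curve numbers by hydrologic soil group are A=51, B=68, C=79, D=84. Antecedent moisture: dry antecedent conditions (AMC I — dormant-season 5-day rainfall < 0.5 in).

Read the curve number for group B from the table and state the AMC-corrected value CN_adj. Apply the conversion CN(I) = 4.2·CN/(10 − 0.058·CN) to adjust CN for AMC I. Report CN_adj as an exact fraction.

CN_adj = 35700/757 ≈ 47.160

NRCS table: residential, 1-acre lots, soil group B → CN(II) = 68
CN(I) from CN(II)=68: (4.2·68)/(10 − 0.058·68) = 35700/757 ≈ 47.160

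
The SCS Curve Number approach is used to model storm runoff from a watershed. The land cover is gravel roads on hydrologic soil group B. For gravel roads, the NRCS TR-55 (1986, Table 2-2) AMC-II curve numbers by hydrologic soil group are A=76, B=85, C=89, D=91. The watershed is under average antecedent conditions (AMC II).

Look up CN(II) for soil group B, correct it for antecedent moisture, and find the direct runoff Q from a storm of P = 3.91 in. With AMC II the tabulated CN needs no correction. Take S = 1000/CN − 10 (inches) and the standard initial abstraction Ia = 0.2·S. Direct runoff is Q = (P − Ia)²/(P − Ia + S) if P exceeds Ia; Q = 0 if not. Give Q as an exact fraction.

NRCS table: gravel roads, soil group B → CN(II) = 85
Average conditions: CN = 85 (no AMC adjustment).
Retention S: 1000/CN − 10 with CN=85.000 → S = 30/17 ≈ 1.765 in
Initial abstraction Ia = S/5 = (30/17)/5 = 6/17 ≈ 0.353 in
Since P=3.910 > Ia=0.353: effective rainfall P−Ia = 6047/1700 in
Q = (6047/1700)²/((6047/1700) + 30/17) = (36566209/2890000)/(9047/1700) = 36566209/15379900 in ≈ 2.378 in

Q = 36566209/15379900 in ≈ 2.378 in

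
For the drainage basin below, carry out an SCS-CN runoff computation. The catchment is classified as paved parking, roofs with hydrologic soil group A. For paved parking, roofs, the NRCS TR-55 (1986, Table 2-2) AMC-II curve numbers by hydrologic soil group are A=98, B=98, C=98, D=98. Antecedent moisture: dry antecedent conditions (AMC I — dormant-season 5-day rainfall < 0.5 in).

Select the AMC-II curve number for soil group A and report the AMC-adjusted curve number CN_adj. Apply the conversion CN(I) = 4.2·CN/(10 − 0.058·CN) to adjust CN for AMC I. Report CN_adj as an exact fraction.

NRCS table: paved parking, roofs, soil group A → CN(II) = 98
Dry (AMC I): CN(I) = 4.2·98/(10 − 0.058·98) = (2058/5)/(1079/250) = 102900/1079 ≈ 95.366

CN_adj = 102900/1079 ≈ 95.366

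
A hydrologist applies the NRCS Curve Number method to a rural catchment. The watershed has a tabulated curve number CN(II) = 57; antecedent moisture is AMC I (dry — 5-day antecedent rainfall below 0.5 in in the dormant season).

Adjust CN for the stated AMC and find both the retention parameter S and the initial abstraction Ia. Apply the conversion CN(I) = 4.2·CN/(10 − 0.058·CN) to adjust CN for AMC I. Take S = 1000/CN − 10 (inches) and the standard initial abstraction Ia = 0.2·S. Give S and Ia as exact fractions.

Dry (AMC I): CN(I) = 4.2·57/(10 − 0.058·57) = (1197/5)/(3347/500) = 119700/3347 ≈ 35.763
Retention S: 1000/CN − 10 with CN=35.763 → S = 21500/1197 ≈ 17.962 in
Ia = 0.2S: 0.2·17.962 = 3.592 in (exactly 4300/1197)

S = 21500/1197 in ≈ 17.962 in; Ia = 4300/1197 in ≈ 3.592 in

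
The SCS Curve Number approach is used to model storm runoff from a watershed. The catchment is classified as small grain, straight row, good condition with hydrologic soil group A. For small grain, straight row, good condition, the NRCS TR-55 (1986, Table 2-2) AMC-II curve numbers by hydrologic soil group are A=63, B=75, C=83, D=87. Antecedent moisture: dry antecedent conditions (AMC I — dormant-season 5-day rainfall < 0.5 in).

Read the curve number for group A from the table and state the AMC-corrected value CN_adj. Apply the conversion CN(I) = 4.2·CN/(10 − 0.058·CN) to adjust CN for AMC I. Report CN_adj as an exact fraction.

CN_adj = 132300/3173 ≈ 41.696

NRCS table: small grain, straight row, good condition, soil group A → CN(II) = 63
Adjust CN=63 to AMC I: 4.2·63/(10 − 0.058·63) → (1323/5) ÷ (3173/500) = 132300/3173 ≈ 41.696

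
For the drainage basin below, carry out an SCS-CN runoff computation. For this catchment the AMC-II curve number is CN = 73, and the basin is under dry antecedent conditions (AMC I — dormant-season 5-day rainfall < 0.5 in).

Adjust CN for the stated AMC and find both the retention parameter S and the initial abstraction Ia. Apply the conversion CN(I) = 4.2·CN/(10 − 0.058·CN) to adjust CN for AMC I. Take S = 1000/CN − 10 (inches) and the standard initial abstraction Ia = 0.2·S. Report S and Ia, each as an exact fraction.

S = 4500/511 in ≈ 8.806 in; Ia = 900/511 in ≈ 1.761 in

CN(I) from CN(II)=73: (4.2·73)/(10 − 0.058·73) = 51100/961 ≈ 53.174
Max retention: S = 1000/(51100/961) − 10 = 4500/511 in (≈ 8.806 in)
Initial abstraction Ia = S/5 = (4500/511)/5 = 900/511 ≈ 1.761 in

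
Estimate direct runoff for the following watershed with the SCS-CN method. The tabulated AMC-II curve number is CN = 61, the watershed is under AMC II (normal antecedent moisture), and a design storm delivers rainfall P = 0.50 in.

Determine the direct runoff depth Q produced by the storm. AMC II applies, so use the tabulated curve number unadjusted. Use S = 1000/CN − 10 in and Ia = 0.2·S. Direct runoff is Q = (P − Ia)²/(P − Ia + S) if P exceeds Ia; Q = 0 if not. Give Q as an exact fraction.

CN(II) = 61; AMC II needs no correction.
Retention S: 1000/CN − 10 with CN=61.000 → S = 390/61 ≈ 6.393 in
Ia = 0.2S: 0.2·6.393 = 1.279 in (exactly 78/61)
P = 0.500 ≤ Ia = 1.279 in: entire storm abstracted, Q = 0.

Q = 0 in ≈ 0.000 in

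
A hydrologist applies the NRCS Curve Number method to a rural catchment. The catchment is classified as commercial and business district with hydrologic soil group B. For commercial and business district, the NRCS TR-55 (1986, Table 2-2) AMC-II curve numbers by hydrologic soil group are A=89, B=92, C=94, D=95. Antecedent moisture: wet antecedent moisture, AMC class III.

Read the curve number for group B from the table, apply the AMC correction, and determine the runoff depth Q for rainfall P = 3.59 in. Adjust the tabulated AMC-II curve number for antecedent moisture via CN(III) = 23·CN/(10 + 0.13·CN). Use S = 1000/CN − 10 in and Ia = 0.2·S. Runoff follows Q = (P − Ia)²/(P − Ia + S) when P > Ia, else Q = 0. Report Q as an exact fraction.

NRCS table: commercial and business district, soil group B → CN(II) = 92
Adjust CN=92 to AMC III: 23·92/(10 + 0.13·92) → 2116 ÷ (549/25) = 52900/549 ≈ 96.357
Max retention: S = 1000/(52900/549) − 10 = 200/529 in (≈ 0.378 in)
Initial abstraction Ia = S/5 = (200/529)/5 = 40/529 ≈ 0.076 in
Since P=3.590 > Ia=0.076: effective rainfall P−Ia = 185911/52900 in
Q: (185911/52900)² ÷ (205911/52900) = 34562899921/10892691900 in (≈ 3.173 in)

Q = 34562899921/10892691900 in ≈ 3.173 in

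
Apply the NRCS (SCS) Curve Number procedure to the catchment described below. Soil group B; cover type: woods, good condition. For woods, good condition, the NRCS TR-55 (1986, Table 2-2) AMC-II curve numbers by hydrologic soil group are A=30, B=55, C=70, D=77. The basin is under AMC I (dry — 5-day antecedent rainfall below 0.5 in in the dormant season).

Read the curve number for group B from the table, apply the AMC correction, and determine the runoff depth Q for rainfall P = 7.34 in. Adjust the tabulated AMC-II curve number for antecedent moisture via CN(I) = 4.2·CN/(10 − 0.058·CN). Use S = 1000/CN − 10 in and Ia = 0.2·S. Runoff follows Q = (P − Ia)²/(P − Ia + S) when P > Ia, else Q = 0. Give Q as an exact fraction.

Q = 175801081/339797150 in ≈ 0.517 in

NRCS table: woods, good condition, soil group B → CN(II) = 55
Dry (AMC I): CN(I) = 4.2·55/(10 − 0.058·55) = 231/(681/100) = 7700/227 ≈ 33.921
Retention S: 1000/CN − 10 with CN=33.921 → S = 1500/77 ≈ 19.481 in
Initial abstraction Ia = S/5 = (1500/77)/5 = 300/77 ≈ 3.896 in
Since P=7.340 > Ia=3.896: effective rainfall P−Ia = 13259/3850 in
Q: (13259/3850)² ÷ (88259/3850) = 175801081/339797150 in (≈ 0.517 in)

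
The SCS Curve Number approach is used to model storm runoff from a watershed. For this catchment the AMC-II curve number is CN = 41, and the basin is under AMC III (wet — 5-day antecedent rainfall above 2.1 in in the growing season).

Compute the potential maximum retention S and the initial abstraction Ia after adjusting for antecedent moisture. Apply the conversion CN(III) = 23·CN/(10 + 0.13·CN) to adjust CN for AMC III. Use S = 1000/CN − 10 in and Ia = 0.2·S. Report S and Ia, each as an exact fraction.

S = 5900/943 in ≈ 6.257 in; Ia = 1180/943 in ≈ 1.251 in

CN(III) from CN(II)=41: (23·41)/(10 + 0.13·41) = 94300/1533 ≈ 61.513
Retention S: 1000/CN − 10 with CN=61.513 → S = 5900/943 ≈ 6.257 in
Ia = 0.2·(5900/943) = 1180/943 in ≈ 1.251 in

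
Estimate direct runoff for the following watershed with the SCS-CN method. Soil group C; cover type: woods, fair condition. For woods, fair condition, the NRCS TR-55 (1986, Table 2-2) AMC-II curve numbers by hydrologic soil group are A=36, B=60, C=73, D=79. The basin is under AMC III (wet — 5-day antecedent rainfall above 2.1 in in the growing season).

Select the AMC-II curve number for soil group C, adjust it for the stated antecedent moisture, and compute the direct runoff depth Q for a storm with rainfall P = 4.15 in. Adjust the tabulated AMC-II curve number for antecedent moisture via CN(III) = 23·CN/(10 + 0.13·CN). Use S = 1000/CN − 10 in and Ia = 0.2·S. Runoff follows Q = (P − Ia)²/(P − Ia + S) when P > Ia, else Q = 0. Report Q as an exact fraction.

NRCS table: woods, fair condition, soil group C → CN(II) = 73
CN(III) from CN(II)=73: (23·73)/(10 + 0.13·73) = 167900/1949 ≈ 86.147
Max retention: S = 1000/(167900/1949) − 10 = 2700/1679 in (≈ 1.608 in)
Initial abstraction Ia = S/5 = (2700/1679)/5 = 540/1679 ≈ 0.322 in
P − Ia = 4.150 − 0.322 = 128557/33580 ≈ 3.828 in (> 0, runoff occurs)
Q: (128557/33580)² ÷ (182557/33580) = 16526902249/6130264060 in (≈ 2.696 in)

Q = 16526902249/6130264060 in ≈ 2.696 in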